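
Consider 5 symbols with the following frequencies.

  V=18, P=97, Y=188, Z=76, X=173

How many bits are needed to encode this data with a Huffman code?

1198

Build the Huffman tree bottom-up:
V(18) + Z(76) → 94
94 + P(97) → 191
X(173) + Y(188) → 361
191 + 361 → 552
Total encoded bits = sum of merged weights = 94 + 191 + 361 + 552 = 1198.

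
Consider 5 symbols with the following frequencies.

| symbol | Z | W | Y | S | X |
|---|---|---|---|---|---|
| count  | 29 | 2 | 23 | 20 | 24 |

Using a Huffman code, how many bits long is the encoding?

218

Build the Huffman tree bottom-up:
combine W(2), S(20) → 22
combine 22, Y(23) → 45
combine X(24), Z(29) → 53
combine 45, 53 → 98
Total encoded bits = sum of merged weights = 22 + 45 + 53 + 98 = 218.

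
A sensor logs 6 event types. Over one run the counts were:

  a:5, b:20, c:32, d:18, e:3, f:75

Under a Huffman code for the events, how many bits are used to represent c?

2

Build the tree from the bottom:
merge e(3) and a(5): 8
merge 8 and d(18): 26
merge b(20) and 26: 46
merge c(32) and 46: 78
merge f(75) and 78: 153
The subtree containing c is merged 2 times, so code length = 2.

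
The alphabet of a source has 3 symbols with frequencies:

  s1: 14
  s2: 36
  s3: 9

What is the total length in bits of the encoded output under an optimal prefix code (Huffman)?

82

Build the Huffman tree bottom-up:
combine s3(9), s1(14) → 23
combine 23, s2(36) → 59
The encoded length is the sum of every internal node's weight: 23 + 59 = 82 bits.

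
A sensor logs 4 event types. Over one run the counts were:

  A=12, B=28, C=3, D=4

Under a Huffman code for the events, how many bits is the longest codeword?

Merge the two lowest-weight nodes at each step:
C(3) + D(4) → 7
7 + A(12) → 19
19 + B(28) → 47
Maximum depth reached is 3.

3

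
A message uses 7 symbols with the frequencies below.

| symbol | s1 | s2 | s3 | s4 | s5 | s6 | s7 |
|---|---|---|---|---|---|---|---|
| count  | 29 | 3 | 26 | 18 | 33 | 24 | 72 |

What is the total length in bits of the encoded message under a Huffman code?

Merge the two smallest weights repeatedly:
combine s2(3), s4(18) → 21
combine 21, s6(24) → 45
combine s3(26), s1(29) → 55
combine s5(33), 45 → 78
combine 55, s7(72) → 127
combine 78, 127 → 205
Each symbol's bit-cost is frequency × depth; summing gives 531 bits (equivalently 21 + 45 + 55 + 78 + 127 + 205).

531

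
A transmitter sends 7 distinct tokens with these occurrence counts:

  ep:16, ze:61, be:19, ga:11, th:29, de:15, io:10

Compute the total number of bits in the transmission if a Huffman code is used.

Greedily combine the two least-frequent nodes:
combine io(10), ga(11) → 21
combine de(15), ep(16) → 31
combine be(19), 21 → 40
combine th(29), 31 → 60
combine 40, 60 → 100
combine ze(61), 100 → 161
The encoded length is the sum of every internal node's weight: 21 + 31 + 40 + 60 + 100 + 161 = 413 bits.

413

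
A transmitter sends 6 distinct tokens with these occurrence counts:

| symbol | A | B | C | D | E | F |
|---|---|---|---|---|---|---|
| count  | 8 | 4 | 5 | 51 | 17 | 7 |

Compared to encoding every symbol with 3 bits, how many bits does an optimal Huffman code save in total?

Fixed-length: 3 bits × 92 symbols = 276 bits.
Huffman merges:
B(4) + C(5) → 9
F(7) + A(8) → 15
9 + 15 → 24
E(17) + 24 → 41
41 + D(51) → 92
Huffman total = 9 + 15 + 24 + 41 + 92 = 181 bits.
Saving = 276 − 181 = 95 bits.

95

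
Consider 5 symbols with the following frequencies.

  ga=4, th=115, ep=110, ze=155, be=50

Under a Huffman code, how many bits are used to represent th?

2

Build the tree from the bottom:
ga(4) + be(50) → 54
54 + ep(110) → 164
th(115) + ze(155) → 270
164 + 270 → 434
The subtree containing th is merged 2 times, so code length = 2.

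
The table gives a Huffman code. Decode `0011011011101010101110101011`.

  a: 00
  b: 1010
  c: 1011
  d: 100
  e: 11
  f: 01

Read left to right; each codeword is recognised as soon as it completes (prefix code):
  00→a | 11→e | 01→f | 1011→c | 1010→b | 1010→b | 11→e | 1010→b | 1011→c
Decoded message: aefcbbebc

aefcbbebc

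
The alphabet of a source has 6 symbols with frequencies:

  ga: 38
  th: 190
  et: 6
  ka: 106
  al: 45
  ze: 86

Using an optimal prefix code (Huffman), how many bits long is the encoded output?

1060

Greedily combine the two least-frequent nodes:
combine et(6), ga(38) → 44
combine 44, al(45) → 89
combine ze(86), 89 → 175
combine ka(106), 175 → 281
combine th(190), 281 → 471
The encoded length is the sum of every internal node's weight: 44 + 89 + 175 + 281 + 471 = 1060 bits.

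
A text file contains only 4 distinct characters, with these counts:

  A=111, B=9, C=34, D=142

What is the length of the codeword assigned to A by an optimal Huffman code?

2

Repeatedly merge the two smallest:
merge B(9) and C(34): 43
merge 43 and A(111): 154
merge D(142) and 154: 296
The subtree containing A is merged 2 times, so code length = 2.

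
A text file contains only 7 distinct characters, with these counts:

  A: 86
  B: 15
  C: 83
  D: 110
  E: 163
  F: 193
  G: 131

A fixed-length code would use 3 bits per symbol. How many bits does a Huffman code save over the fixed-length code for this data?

258

Fixed-length: 3 bits × 781 symbols = 2343 bits.
Huffman merges:
merge B(15) and C(83): 98
merge A(86) and 98: 184
merge D(110) and G(131): 241
merge E(163) and 184: 347
merge F(193) and 241: 434
merge 347 and 434: 781
Huffman total = 98 + 184 + 241 + 347 + 434 + 781 = 2085 bits.
Saving = 2343 − 2085 = 258 bits.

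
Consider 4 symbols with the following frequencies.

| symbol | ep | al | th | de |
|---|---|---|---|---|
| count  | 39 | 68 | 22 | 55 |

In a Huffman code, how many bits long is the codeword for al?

1

Repeatedly merge the two smallest:
combine th(22), ep(39) → 61
combine de(55), 61 → 116
combine al(68), 116 → 184
al is merged only at the final step, so code length = 1.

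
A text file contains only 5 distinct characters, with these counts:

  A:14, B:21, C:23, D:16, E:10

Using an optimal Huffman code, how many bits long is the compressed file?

192

Merge the two smallest weights repeatedly:
E(10) + A(14) → 24
D(16) + B(21) → 37
C(23) + 24 → 47
37 + 47 → 84
The encoded length is the sum of every internal node's weight: 24 + 37 + 47 + 84 = 192 bits.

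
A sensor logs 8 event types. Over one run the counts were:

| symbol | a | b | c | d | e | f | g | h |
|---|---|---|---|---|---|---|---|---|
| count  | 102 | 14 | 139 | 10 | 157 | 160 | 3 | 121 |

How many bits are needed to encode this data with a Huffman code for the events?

Build the Huffman tree bottom-up:
g(3) + d(10) → 13
13 + b(14) → 27
27 + a(102) → 129
h(121) + 129 → 250
c(139) + e(157) → 296
f(160) + 250 → 410
296 + 410 → 706
Each symbol's bit-cost is frequency × depth; summing gives 1831 bits (equivalently 13 + 27 + 129 + 250 + 296 + 410 + 706).

1831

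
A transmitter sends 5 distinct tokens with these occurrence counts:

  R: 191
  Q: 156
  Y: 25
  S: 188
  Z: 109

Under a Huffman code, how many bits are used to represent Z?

3

Huffman merges, smallest pair first:
merge Y(25) and Z(109): 134
merge 134 and Q(156): 290
merge S(188) and R(191): 379
merge 290 and 379: 669
Z's leaf is at depth 3, giving a 3-bit codeword.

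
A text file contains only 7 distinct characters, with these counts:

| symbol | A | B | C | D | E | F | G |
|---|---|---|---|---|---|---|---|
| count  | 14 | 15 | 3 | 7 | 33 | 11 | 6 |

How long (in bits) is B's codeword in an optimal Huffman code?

3

Build the tree from the bottom:
merge C(3) and G(6): 9
merge D(7) and 9: 16
merge F(11) and A(14): 25
merge B(15) and 16: 31
merge 25 and 31: 56
merge E(33) and 56: 89
B sits 3 levels below the root, so its codeword is 3 bits.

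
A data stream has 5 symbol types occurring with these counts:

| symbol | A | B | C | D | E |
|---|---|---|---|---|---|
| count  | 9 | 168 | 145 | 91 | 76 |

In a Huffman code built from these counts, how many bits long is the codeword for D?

Repeatedly merge the two smallest:
A(9) + E(76) → 85
85 + D(91) → 176
C(145) + B(168) → 313
176 + 313 → 489
D sits 2 levels below the root, so its codeword is 2 bits.

2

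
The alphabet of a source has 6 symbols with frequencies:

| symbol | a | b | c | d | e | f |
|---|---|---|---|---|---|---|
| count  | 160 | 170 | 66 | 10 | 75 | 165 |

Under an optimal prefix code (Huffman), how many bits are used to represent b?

2

Huffman merges, smallest pair first:
merge d(10) and c(66): 76
merge e(75) and 76: 151
merge 151 and a(160): 311
merge f(165) and b(170): 335
merge 311 and 335: 646
b's leaf is at depth 2, giving a 2-bit codeword.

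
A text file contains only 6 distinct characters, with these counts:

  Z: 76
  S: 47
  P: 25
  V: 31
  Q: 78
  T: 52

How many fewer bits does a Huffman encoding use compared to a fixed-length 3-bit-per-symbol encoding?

Fixed-length: 3 bits × 309 symbols = 927 bits.
Huffman merges:
combine P(25), V(31) → 56
combine S(47), T(52) → 99
combine 56, Z(76) → 132
combine Q(78), 99 → 177
combine 132, 177 → 309
Huffman total = 56 + 99 + 132 + 177 + 309 = 773 bits.
Saving = 927 − 773 = 154 bits.

154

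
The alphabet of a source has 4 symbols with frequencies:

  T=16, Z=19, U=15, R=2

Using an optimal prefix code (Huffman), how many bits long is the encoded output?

Merge the two smallest weights repeatedly:
merge R(2) and U(15): 17
merge T(16) and 17: 33
merge Z(19) and 33: 52
Total encoded bits = sum of merged weights = 17 + 33 + 52 = 102.

102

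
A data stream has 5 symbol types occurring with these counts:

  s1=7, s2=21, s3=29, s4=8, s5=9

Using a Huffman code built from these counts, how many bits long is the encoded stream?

Build the Huffman tree bottom-up:
merge s1(7) and s4(8): 15
merge s5(9) and 15: 24
merge s2(21) and 24: 45
merge s3(29) and 45: 74
Total encoded bits = sum of merged weights = 15 + 24 + 45 + 74 = 158.

158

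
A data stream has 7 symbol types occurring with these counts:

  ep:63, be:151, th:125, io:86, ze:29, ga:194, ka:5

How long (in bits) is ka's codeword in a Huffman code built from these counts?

5

Repeatedly merge the two smallest:
ka(5) + ze(29) → 34
34 + ep(63) → 97
io(86) + 97 → 183
th(125) + be(151) → 276
183 + ga(194) → 377
276 + 377 → 653
ka sits 5 levels below the root, so its codeword is 5 bits.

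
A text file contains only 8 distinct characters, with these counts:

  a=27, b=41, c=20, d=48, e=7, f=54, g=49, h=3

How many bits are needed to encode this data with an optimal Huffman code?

684

Merge the two smallest weights repeatedly:
h(3) + e(7) → 10
10 + c(20) → 30
a(27) + 30 → 57
b(41) + d(48) → 89
g(49) + f(54) → 103
57 + 89 → 146
103 + 146 → 249
Total encoded bits = sum of merged weights = 10 + 30 + 57 + 89 + 103 + 146 + 249 = 684.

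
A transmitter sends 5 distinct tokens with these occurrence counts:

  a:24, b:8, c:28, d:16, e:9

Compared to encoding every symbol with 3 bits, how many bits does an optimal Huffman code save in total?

Fixed-length: 3 bits × 85 symbols = 255 bits.
Huffman merges:
merge b(8) and e(9): 17
merge d(16) and 17: 33
merge a(24) and c(28): 52
merge 33 and 52: 85
Huffman total = 17 + 33 + 52 + 85 = 187 bits.
Saving = 255 − 187 = 68 bits.

68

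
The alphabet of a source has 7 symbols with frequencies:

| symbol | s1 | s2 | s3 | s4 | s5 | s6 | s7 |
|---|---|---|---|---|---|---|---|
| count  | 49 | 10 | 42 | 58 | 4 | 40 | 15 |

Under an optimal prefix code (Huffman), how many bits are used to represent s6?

3

Repeatedly merge the two smallest:
s5(4) + s2(10) → 14
14 + s7(15) → 29
29 + s6(40) → 69
s3(42) + s1(49) → 91
s4(58) + 69 → 127
91 + 127 → 218
s6's leaf is at depth 3, giving a 3-bit codeword.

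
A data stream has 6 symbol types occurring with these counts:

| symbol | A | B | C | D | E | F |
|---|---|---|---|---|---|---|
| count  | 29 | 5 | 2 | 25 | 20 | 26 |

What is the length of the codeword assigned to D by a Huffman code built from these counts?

Repeatedly merge the two smallest:
merge C(2) and B(5): 7
merge 7 and E(20): 27
merge D(25) and F(26): 51
merge 27 and A(29): 56
merge 51 and 56: 107
D's leaf is at depth 2, giving a 2-bit codeword.

2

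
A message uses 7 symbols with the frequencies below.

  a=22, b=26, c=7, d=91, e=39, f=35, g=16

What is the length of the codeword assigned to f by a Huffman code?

3

Build the tree from the bottom:
merge c(7) and g(16): 23
merge a(22) and 23: 45
merge b(26) and f(35): 61
merge e(39) and 45: 84
merge 61 and 84: 145
merge d(91) and 145: 236
f sits 3 levels below the root, so its codeword is 3 bits.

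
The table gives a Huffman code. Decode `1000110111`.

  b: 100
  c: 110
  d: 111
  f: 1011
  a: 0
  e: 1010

Read left to right; each codeword is recognised as soon as it completes (prefix code):
  100→b | 0→a | 110→c | 111→d
Decoded message: bacd

bacd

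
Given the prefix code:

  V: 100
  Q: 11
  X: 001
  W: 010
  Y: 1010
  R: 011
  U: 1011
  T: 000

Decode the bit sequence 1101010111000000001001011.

QWUVTTVU

Read left to right; each codeword is recognised as soon as it completes (prefix code):
  11→Q | 010→W | 1011→U | 100→V | 000→T | 000→T | 100→V | 1011→U
Decoded message: QWUVTTVU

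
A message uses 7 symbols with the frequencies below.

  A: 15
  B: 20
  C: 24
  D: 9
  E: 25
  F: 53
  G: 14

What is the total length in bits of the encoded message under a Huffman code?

425

Greedily combine the two least-frequent nodes:
D(9) + G(14) → 23
A(15) + B(20) → 35
23 + C(24) → 47
E(25) + 35 → 60
47 + F(53) → 100
60 + 100 → 160
The encoded length is the sum of every internal node's weight: 23 + 35 + 47 + 60 + 100 + 160 = 425 bits.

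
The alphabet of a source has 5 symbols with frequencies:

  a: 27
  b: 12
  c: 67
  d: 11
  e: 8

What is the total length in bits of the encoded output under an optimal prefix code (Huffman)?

Merge the two smallest weights repeatedly:
e(8) + d(11) → 19
b(12) + 19 → 31
a(27) + 31 → 58
58 + c(67) → 125
The encoded length is the sum of every internal node's weight: 19 + 31 + 58 + 125 = 233 bits.

233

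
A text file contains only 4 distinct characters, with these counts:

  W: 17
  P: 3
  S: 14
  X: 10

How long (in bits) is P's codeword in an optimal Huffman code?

3

Repeatedly merge the two smallest:
merge P(3) and X(10): 13
merge 13 and S(14): 27
merge W(17) and 27: 44
P sits 3 levels below the root, so its codeword is 3 bits.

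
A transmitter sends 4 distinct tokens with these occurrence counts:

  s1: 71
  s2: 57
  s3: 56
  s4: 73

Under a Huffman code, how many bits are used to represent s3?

Repeatedly merge the two smallest:
combine s3(56), s2(57) → 113
combine s1(71), s4(73) → 144
combine 113, 144 → 257
s3's leaf is at depth 2, giving a 2-bit codeword.

2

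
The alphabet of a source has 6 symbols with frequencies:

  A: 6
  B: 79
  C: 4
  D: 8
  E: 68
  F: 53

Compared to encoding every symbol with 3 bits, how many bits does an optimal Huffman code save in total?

198

Fixed-length: 3 bits × 218 symbols = 654 bits.
Huffman merges:
combine C(4), A(6) → 10
combine D(8), 10 → 18
combine 18, F(53) → 71
combine E(68), 71 → 139
combine B(79), 139 → 218
Huffman total = 10 + 18 + 71 + 139 + 218 = 456 bits.
Saving = 654 − 456 = 198 bits.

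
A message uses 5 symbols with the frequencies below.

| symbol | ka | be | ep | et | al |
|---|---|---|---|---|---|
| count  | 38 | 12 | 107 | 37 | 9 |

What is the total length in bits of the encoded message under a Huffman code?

378

Merge the two smallest weights repeatedly:
combine al(9), be(12) → 21
combine 21, et(37) → 58
combine ka(38), 58 → 96
combine 96, ep(107) → 203
The encoded length is the sum of every internal node's weight: 21 + 58 + 96 + 203 = 378 bits.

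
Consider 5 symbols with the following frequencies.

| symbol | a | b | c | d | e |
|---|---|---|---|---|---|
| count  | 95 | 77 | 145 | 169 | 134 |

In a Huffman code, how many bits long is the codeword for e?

Huffman merges, smallest pair first:
combine b(77), a(95) → 172
combine e(134), c(145) → 279
combine d(169), 172 → 341
combine 279, 341 → 620
e's leaf is at depth 2, giving a 2-bit codeword.

2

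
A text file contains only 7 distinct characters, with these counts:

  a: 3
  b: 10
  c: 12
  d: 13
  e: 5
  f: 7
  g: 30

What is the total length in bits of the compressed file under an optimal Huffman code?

203

Greedily combine the two least-frequent nodes:
a(3) + e(5) → 8
f(7) + 8 → 15
b(10) + c(12) → 22
d(13) + 15 → 28
22 + 28 → 50
g(30) + 50 → 80
The encoded length is the sum of every internal node's weight: 8 + 15 + 22 + 28 + 50 + 80 = 203 bits.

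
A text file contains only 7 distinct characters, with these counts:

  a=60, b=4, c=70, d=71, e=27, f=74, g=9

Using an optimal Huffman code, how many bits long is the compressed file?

Greedily combine the two least-frequent nodes:
combine b(4), g(9) → 13
combine 13, e(27) → 40
combine 40, a(60) → 100
combine c(70), d(71) → 141
combine f(74), 100 → 174
combine 141, 174 → 315
Total encoded bits = sum of merged weights = 13 + 40 + 100 + 141 + 174 + 315 = 783.

783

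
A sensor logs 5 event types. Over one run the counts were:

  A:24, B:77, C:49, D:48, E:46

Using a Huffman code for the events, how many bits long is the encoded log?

558

Merge the two smallest weights repeatedly:
combine A(24), E(46) → 70
combine D(48), C(49) → 97
combine 70, B(77) → 147
combine 97, 147 → 244
Each symbol's bit-cost is frequency × depth; summing gives 558 bits (equivalently 70 + 97 + 147 + 244).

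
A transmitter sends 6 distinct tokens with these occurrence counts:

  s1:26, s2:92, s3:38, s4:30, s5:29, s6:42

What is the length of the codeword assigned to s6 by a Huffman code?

Build the tree from the bottom:
merge s1(26) and s5(29): 55
merge s4(30) and s3(38): 68
merge s6(42) and 55: 97
merge 68 and s2(92): 160
merge 97 and 160: 257
The subtree containing s6 is merged 2 times, so code length = 2.

2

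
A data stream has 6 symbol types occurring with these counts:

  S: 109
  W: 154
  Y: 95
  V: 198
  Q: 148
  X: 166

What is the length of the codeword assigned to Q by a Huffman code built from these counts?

Repeatedly merge the two smallest:
combine Y(95), S(109) → 204
combine Q(148), W(154) → 302
combine X(166), V(198) → 364
combine 204, 302 → 506
combine 364, 506 → 870
Q sits 3 levels below the root, so its codeword is 3 bits.

3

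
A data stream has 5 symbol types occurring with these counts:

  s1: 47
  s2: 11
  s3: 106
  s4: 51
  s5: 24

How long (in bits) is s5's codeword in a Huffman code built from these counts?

4

Build the tree from the bottom:
merge s2(11) and s5(24): 35
merge 35 and s1(47): 82
merge s4(51) and 82: 133
merge s3(106) and 133: 239
s5 sits 4 levels below the root, so its codeword is 4 bits.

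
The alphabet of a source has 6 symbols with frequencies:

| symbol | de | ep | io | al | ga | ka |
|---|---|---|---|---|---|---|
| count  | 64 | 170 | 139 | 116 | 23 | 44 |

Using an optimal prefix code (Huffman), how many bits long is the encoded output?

Greedily combine the two least-frequent nodes:
ga(23) + ka(44) → 67
de(64) + 67 → 131
al(116) + 131 → 247
io(139) + ep(170) → 309
247 + 309 → 556
The encoded length is the sum of every internal node's weight: 67 + 131 + 247 + 309 + 556 = 1310 bits.

1310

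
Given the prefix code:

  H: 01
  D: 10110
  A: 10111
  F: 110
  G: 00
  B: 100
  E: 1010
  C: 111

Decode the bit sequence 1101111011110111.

Read left to right; each codeword is recognised as soon as it completes (prefix code):
  110→F | 111→C | 10111→A | 10111→A
Decoded message: FCAA

FCAA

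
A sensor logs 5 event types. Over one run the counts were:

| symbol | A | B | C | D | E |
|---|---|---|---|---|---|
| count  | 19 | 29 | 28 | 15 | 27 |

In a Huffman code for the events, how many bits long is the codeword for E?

2

Huffman merges, smallest pair first:
combine D(15), A(19) → 34
combine E(27), C(28) → 55
combine B(29), 34 → 63
combine 55, 63 → 118
The subtree containing E is merged 2 times, so code length = 2.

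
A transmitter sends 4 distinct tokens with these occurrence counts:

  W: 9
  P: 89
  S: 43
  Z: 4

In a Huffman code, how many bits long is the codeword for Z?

Repeatedly merge the two smallest:
Z(4) + W(9) → 13
13 + S(43) → 56
56 + P(89) → 145
Z sits 3 levels below the root, so its codeword is 3 bits.

3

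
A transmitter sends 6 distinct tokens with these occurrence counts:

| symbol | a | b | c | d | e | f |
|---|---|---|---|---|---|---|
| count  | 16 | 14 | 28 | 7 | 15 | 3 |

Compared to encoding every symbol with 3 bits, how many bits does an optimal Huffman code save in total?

Fixed-length: 3 bits × 83 symbols = 249 bits.
Huffman merges:
merge f(3) and d(7): 10
merge 10 and b(14): 24
merge e(15) and a(16): 31
merge 24 and c(28): 52
merge 31 and 52: 83
Huffman total = 10 + 24 + 31 + 52 + 83 = 200 bits.
Saving = 249 − 200 = 49 bits.

49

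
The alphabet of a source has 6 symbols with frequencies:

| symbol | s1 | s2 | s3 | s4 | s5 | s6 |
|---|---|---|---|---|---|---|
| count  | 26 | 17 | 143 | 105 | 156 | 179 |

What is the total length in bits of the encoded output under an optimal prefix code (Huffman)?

1443

Merge the two smallest weights repeatedly:
s2(17) + s1(26) → 43
43 + s4(105) → 148
s3(143) + 148 → 291
s5(156) + s6(179) → 335
291 + 335 → 626
Total encoded bits = sum of merged weights = 43 + 148 + 291 + 335 + 626 = 1443.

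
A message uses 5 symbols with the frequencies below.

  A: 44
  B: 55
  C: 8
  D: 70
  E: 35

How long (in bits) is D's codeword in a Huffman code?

2

Huffman merges, smallest pair first:
C(8) + E(35) → 43
43 + A(44) → 87
B(55) + D(70) → 125
87 + 125 → 212
D sits 2 levels below the root, so its codeword is 2 bits.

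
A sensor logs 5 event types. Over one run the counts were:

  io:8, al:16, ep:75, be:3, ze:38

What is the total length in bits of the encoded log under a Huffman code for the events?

Merge the two smallest weights repeatedly:
be(3) + io(8) → 11
11 + al(16) → 27
27 + ze(38) → 65
65 + ep(75) → 140
The encoded length is the sum of every internal node's weight: 11 + 27 + 65 + 140 = 243 bits.

243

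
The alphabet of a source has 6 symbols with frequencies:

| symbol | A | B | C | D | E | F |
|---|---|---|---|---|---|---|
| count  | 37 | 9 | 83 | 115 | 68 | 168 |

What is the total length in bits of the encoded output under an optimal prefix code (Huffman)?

Merge the two smallest weights repeatedly:
B(9) + A(37) → 46
46 + E(68) → 114
C(83) + 114 → 197
D(115) + F(168) → 283
197 + 283 → 480
Total encoded bits = sum of merged weights = 46 + 114 + 197 + 283 + 480 = 1120.

1120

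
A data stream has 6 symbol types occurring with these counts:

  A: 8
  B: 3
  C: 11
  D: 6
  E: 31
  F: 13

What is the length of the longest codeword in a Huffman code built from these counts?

4

Merge the two lowest-weight nodes at each step:
combine B(3), D(6) → 9
combine A(8), 9 → 17
combine C(11), F(13) → 24
combine 17, 24 → 41
combine E(31), 41 → 72
Maximum depth reached is 4.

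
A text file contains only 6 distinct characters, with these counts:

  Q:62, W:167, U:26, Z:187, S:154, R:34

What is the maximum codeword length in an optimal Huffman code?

Merge the two lowest-weight nodes at each step:
U(26) + R(34) → 60
60 + Q(62) → 122
122 + S(154) → 276
W(167) + Z(187) → 354
276 + 354 → 630
The first pair merged (U, R) ends up deepest, at depth 4.

4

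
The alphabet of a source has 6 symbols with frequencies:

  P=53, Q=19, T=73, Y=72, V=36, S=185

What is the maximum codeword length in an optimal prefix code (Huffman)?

4

Merge the two lowest-weight nodes at each step:
Q(19) + V(36) → 55
P(53) + 55 → 108
Y(72) + T(73) → 145
108 + 145 → 253
S(185) + 253 → 438
The first pair merged (Q, V) ends up deepest, at depth 4.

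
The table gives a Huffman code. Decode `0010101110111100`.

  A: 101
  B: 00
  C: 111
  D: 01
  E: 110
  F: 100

BADECF

Read left to right; each codeword is recognised as soon as it completes (prefix code):
  00→B | 101→A | 01→D | 110→E | 111→C | 100→F
Decoded message: BADECF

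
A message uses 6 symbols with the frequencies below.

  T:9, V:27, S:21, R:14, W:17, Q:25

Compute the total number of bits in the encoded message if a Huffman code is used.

Merge the two smallest weights repeatedly:
T(9) + R(14) → 23
W(17) + S(21) → 38
23 + Q(25) → 48
V(27) + 38 → 65
48 + 65 → 113
Total encoded bits = sum of merged weights = 23 + 38 + 48 + 65 + 113 = 287.

287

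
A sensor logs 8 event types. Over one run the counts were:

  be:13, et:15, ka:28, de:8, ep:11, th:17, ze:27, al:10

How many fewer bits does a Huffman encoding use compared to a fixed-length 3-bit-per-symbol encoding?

Fixed-length: 3 bits × 129 symbols = 387 bits.
Huffman merges:
combine de(8), al(10) → 18
combine ep(11), be(13) → 24
combine et(15), th(17) → 32
combine 18, 24 → 42
combine ze(27), ka(28) → 55
combine 32, 42 → 74
combine 55, 74 → 129
Huffman total = 18 + 24 + 32 + 42 + 55 + 74 + 129 = 374 bits.
Saving = 387 − 374 = 13 bits.

13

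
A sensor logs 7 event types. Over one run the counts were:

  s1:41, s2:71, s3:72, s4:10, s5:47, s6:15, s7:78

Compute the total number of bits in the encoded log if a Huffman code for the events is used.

872

Greedily combine the two least-frequent nodes:
s4(10) + s6(15) → 25
25 + s1(41) → 66
s5(47) + 66 → 113
s2(71) + s3(72) → 143
s7(78) + 113 → 191
143 + 191 → 334
Each symbol's bit-cost is frequency × depth; summing gives 872 bits (equivalently 25 + 66 + 113 + 143 + 191 + 334).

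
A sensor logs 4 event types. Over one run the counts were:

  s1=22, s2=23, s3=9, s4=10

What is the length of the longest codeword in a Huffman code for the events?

3

Merge the two lowest-weight nodes at each step:
s3(9) + s4(10) → 19
19 + s1(22) → 41
s2(23) + 41 → 64
The rarest symbols sit at the bottom; the longest codeword is 3 bits.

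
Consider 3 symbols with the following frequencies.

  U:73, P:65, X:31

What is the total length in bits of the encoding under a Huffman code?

Merge the two smallest weights repeatedly:
combine X(31), P(65) → 96
combine U(73), 96 → 169
The encoded length is the sum of every internal node's weight: 96 + 169 = 265 bits.

265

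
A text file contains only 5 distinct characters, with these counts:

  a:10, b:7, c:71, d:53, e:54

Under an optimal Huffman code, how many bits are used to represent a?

4

Repeatedly merge the two smallest:
merge b(7) and a(10): 17
merge 17 and d(53): 70
merge e(54) and 70: 124
merge c(71) and 124: 195
a sits 4 levels below the root, so its codeword is 4 bits.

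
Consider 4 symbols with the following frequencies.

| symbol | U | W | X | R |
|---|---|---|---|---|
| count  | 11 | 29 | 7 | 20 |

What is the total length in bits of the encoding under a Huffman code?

123

Merge the two smallest weights repeatedly:
X(7) + U(11) → 18
18 + R(20) → 38
W(29) + 38 → 67
Each symbol's bit-cost is frequency × depth; summing gives 123 bits (equivalently 18 + 38 + 67).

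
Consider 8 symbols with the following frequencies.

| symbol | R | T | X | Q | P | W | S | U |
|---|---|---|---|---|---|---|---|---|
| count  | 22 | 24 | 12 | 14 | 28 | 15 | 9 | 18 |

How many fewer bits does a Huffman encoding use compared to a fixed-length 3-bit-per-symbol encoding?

Fixed-length: 3 bits × 142 symbols = 426 bits.
Huffman merges:
merge S(9) and X(12): 21
merge Q(14) and W(15): 29
merge U(18) and 21: 39
merge R(22) and T(24): 46
merge P(28) and 29: 57
merge 39 and 46: 85
merge 57 and 85: 142
Huffman total = 21 + 29 + 39 + 46 + 57 + 85 + 142 = 419 bits.
Saving = 426 − 419 = 7 bits.

7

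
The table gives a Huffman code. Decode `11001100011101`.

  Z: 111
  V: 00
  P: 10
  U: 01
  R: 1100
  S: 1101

Read left to right; each codeword is recognised as soon as it completes (prefix code):
  1100→R | 1100→R | 01→U | 1101→S
Decoded message: RRUS

RRUS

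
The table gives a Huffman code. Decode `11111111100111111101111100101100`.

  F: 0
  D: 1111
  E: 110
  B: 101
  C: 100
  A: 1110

DDCDADCBC

Read left to right; each codeword is recognised as soon as it completes (prefix code):
  1111→D | 1111→D | 100→C | 1111→D | 1110→A | 1111→D | 100→C | 101→B | 100→C
Decoded message: DDCDADCBC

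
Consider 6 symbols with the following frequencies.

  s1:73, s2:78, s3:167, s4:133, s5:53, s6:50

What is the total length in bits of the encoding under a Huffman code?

Merge the two smallest weights repeatedly:
merge s6(50) and s5(53): 103
merge s1(73) and s2(78): 151
merge 103 and s4(133): 236
merge 151 and s3(167): 318
merge 236 and 318: 554
Total encoded bits = sum of merged weights = 103 + 151 + 236 + 318 + 554 = 1362.

1362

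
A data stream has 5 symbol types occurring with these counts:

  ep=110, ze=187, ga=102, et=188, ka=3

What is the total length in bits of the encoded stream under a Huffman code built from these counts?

Build the Huffman tree bottom-up:
merge ka(3) and ga(102): 105
merge 105 and ep(110): 215
merge ze(187) and et(188): 375
merge 215 and 375: 590
Total encoded bits = sum of merged weights = 105 + 215 + 375 + 590 = 1285.

1285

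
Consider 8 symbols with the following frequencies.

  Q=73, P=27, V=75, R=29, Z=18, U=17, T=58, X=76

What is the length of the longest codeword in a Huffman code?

Merge the two lowest-weight nodes at each step:
merge U(17) and Z(18): 35
merge P(27) and R(29): 56
merge 35 and 56: 91
merge T(58) and Q(73): 131
merge V(75) and X(76): 151
merge 91 and 131: 222
merge 151 and 222: 373
Maximum depth reached is 4.

4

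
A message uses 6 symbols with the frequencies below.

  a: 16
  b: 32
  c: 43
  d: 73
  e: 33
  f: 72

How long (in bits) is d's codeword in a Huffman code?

Repeatedly merge the two smallest:
a(16) + b(32) → 48
e(33) + c(43) → 76
48 + f(72) → 120
d(73) + 76 → 149
120 + 149 → 269
The subtree containing d is merged 2 times, so code length = 2.

2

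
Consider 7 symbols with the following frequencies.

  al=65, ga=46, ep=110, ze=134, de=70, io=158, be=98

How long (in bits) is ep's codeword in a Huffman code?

Build the tree from the bottom:
combine ga(46), al(65) → 111
combine de(70), be(98) → 168
combine ep(110), 111 → 221
combine ze(134), io(158) → 292
combine 168, 221 → 389
combine 292, 389 → 681
The subtree containing ep is merged 3 times, so code length = 3.

3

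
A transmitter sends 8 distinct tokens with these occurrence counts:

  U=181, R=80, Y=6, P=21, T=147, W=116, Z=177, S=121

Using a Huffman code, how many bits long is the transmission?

Merge the two smallest weights repeatedly:
combine Y(6), P(21) → 27
combine 27, R(80) → 107
combine 107, W(116) → 223
combine S(121), T(147) → 268
combine Z(177), U(181) → 358
combine 223, 268 → 491
combine 358, 491 → 849
Total encoded bits = sum of merged weights = 27 + 107 + 223 + 268 + 358 + 491 + 849 = 2323.

2323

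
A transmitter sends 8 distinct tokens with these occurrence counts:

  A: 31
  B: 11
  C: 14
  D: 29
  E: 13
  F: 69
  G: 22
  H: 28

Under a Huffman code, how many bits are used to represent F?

2

Repeatedly merge the two smallest:
B(11) + E(13) → 24
C(14) + G(22) → 36
24 + H(28) → 52
D(29) + A(31) → 60
36 + 52 → 88
60 + F(69) → 129
88 + 129 → 217
The subtree containing F is merged 2 times, so code length = 2.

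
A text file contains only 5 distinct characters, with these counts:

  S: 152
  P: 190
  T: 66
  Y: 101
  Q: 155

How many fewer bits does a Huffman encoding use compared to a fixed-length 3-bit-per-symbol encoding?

497

Fixed-length: 3 bits × 664 symbols = 1992 bits.
Huffman merges:
T(66) + Y(101) → 167
S(152) + Q(155) → 307
167 + P(190) → 357
307 + 357 → 664
Huffman total = 167 + 307 + 357 + 664 = 1495 bits.
Saving = 1992 − 1495 = 497 bits.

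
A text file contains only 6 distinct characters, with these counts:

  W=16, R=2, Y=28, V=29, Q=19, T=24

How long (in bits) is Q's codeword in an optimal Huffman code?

3

Build the tree from the bottom:
combine R(2), W(16) → 18
combine 18, Q(19) → 37
combine T(24), Y(28) → 52
combine V(29), 37 → 66
combine 52, 66 → 118
Q's leaf is at depth 3, giving a 3-bit codeword.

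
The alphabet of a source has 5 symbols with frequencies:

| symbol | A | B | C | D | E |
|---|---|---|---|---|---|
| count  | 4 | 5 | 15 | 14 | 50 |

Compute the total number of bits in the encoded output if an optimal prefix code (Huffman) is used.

158

Greedily combine the two least-frequent nodes:
combine A(4), B(5) → 9
combine 9, D(14) → 23
combine C(15), 23 → 38
combine 38, E(50) → 88
Total encoded bits = sum of merged weights = 9 + 23 + 38 + 88 = 158.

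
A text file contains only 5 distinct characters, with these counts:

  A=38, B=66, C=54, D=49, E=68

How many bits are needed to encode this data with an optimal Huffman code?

Build the Huffman tree bottom-up:
merge A(38) and D(49): 87
merge C(54) and B(66): 120
merge E(68) and 87: 155
merge 120 and 155: 275
Total encoded bits = sum of merged weights = 87 + 120 + 155 + 275 = 637.

637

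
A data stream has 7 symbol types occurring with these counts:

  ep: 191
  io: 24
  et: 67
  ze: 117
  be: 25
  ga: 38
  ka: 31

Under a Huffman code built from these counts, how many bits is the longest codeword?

5

Merge the two lowest-weight nodes at each step:
merge io(24) and be(25): 49
merge ka(31) and ga(38): 69
merge 49 and et(67): 116
merge 69 and 116: 185
merge ze(117) and 185: 302
merge ep(191) and 302: 493
Maximum depth reached is 5.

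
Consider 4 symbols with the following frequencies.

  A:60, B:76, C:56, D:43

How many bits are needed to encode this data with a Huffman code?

Greedily combine the two least-frequent nodes:
D(43) + C(56) → 99
A(60) + B(76) → 136
99 + 136 → 235
Total encoded bits = sum of merged weights = 99 + 136 + 235 = 470.

470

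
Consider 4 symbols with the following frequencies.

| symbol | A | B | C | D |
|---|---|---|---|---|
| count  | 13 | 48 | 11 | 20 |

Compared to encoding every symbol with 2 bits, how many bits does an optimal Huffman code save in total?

24

Fixed-length: 2 bits × 92 symbols = 184 bits.
Huffman merges:
C(11) + A(13) → 24
D(20) + 24 → 44
44 + B(48) → 92
Huffman total = 24 + 44 + 92 = 160 bits.
Saving = 184 − 160 = 24 bits.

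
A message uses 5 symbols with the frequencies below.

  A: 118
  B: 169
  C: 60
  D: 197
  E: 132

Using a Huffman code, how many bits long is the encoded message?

1530

Greedily combine the two least-frequent nodes:
C(60) + A(118) → 178
E(132) + B(169) → 301
178 + D(197) → 375
301 + 375 → 676
Each symbol's bit-cost is frequency × depth; summing gives 1530 bits (equivalently 178 + 301 + 375 + 676).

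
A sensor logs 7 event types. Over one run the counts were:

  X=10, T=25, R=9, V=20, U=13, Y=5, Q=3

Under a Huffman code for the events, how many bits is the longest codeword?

Merge the two lowest-weight nodes at each step:
merge Q(3) and Y(5): 8
merge 8 and R(9): 17
merge X(10) and U(13): 23
merge 17 and V(20): 37
merge 23 and T(25): 48
merge 37 and 48: 85
The rarest symbols sit at the bottom; the longest codeword is 4 bits.

4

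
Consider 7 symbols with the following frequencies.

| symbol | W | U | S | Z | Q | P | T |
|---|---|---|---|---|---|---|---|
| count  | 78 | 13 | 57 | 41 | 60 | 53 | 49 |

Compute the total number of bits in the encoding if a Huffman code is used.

Build the Huffman tree bottom-up:
merge U(13) and Z(41): 54
merge T(49) and P(53): 102
merge 54 and S(57): 111
merge Q(60) and W(78): 138
merge 102 and 111: 213
merge 138 and 213: 351
Total encoded bits = sum of merged weights = 54 + 102 + 111 + 138 + 213 + 351 = 969.

969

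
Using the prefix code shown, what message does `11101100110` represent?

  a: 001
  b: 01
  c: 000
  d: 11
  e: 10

Read left to right; each codeword is recognised as soon as it completes (prefix code):
  11→d | 10→e | 11→d | 001→a | 10→e
Decoded message: dedae

dedae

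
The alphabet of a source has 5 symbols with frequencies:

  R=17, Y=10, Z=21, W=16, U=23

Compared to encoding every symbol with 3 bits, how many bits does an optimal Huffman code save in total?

Fixed-length: 3 bits × 87 symbols = 261 bits.
Huffman merges:
combine Y(10), W(16) → 26
combine R(17), Z(21) → 38
combine U(23), 26 → 49
combine 38, 49 → 87
Huffman total = 26 + 38 + 49 + 87 = 200 bits.
Saving = 261 − 200 = 61 bits.

61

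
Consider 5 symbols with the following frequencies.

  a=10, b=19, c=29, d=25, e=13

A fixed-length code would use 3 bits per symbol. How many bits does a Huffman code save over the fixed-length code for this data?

73

Fixed-length: 3 bits × 96 symbols = 288 bits.
Huffman merges:
merge a(10) and e(13): 23
merge b(19) and 23: 42
merge d(25) and c(29): 54
merge 42 and 54: 96
Huffman total = 23 + 42 + 54 + 96 = 215 bits.
Saving = 288 − 215 = 73 bits.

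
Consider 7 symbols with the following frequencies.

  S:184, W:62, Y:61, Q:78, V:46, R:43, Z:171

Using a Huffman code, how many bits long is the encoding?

1669

Greedily combine the two least-frequent nodes:
R(43) + V(46) → 89
Y(61) + W(62) → 123
Q(78) + 89 → 167
123 + 167 → 290
Z(171) + S(184) → 355
290 + 355 → 645
Each symbol's bit-cost is frequency × depth; summing gives 1669 bits (equivalently 89 + 123 + 167 + 290 + 355 + 645).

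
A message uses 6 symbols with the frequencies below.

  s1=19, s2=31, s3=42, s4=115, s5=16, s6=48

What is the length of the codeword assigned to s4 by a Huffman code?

Huffman merges, smallest pair first:
s5(16) + s1(19) → 35
s2(31) + 35 → 66
s3(42) + s6(48) → 90
66 + 90 → 156
s4(115) + 156 → 271
s4 sits one level below the root: a 1-bit codeword.

1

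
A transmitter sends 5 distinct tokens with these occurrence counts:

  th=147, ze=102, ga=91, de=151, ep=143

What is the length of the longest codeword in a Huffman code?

Merge the two lowest-weight nodes at each step:
merge ga(91) and ze(102): 193
merge ep(143) and th(147): 290
merge de(151) and 193: 344
merge 290 and 344: 634
The first pair merged (ga, ze) ends up deepest, at depth 3.

3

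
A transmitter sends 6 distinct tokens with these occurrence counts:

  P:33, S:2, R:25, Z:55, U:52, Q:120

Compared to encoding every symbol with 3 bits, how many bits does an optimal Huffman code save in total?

213

Fixed-length: 3 bits × 287 symbols = 861 bits.
Huffman merges:
S(2) + R(25) → 27
27 + P(33) → 60
U(52) + Z(55) → 107
60 + 107 → 167
Q(120) + 167 → 287
Huffman total = 27 + 60 + 107 + 167 + 287 = 648 bits.
Saving = 861 − 648 = 213 bits.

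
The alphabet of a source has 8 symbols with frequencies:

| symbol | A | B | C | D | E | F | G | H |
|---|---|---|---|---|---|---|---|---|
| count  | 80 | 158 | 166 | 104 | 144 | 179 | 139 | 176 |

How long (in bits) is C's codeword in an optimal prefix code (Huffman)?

Huffman merges, smallest pair first:
A(80) + D(104) → 184
G(139) + E(144) → 283
B(158) + C(166) → 324
H(176) + F(179) → 355
184 + 283 → 467
324 + 355 → 679
467 + 679 → 1146
C sits 3 levels below the root, so its codeword is 3 bits.

3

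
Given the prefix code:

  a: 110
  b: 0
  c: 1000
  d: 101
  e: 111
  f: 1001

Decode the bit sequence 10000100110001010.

Read left to right; each codeword is recognised as soon as it completes (prefix code):
  1000→c | 0→b | 1001→f | 1000→c | 101→d | 0→b
Decoded message: cbfcdb

cbfcdb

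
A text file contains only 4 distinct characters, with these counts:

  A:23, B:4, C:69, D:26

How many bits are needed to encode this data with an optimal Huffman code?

202

Merge the two smallest weights repeatedly:
B(4) + A(23) → 27
D(26) + 27 → 53
53 + C(69) → 122
Each symbol's bit-cost is frequency × depth; summing gives 202 bits (equivalently 27 + 53 + 122).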